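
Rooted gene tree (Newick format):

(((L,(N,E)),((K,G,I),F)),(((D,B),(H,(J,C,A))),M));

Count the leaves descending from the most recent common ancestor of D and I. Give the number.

The MRCA of D and I is the root, so the clade is the entire tree.
That clade contains 14 terminal taxa: A, B, C, D, E, F, G, H, I, J, K, L, M, N.

14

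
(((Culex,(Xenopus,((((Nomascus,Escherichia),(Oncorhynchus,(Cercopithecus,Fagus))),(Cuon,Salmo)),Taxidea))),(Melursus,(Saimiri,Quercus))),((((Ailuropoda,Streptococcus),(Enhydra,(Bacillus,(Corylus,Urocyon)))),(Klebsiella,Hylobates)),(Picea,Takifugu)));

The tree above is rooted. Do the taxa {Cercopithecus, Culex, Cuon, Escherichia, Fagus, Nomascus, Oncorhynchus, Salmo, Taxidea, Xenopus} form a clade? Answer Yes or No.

Yes

The most recent common ancestor of these taxa subtends (Culex,(Xenopus,((((Nomascus,Escherichia),(Oncorhynchus,(Cercopithecus,Fagus))),(Cuon,Salmo)),Taxidea))).
That clade has exactly 10 tips — every listed taxon and nothing else — so the group is monophyletic.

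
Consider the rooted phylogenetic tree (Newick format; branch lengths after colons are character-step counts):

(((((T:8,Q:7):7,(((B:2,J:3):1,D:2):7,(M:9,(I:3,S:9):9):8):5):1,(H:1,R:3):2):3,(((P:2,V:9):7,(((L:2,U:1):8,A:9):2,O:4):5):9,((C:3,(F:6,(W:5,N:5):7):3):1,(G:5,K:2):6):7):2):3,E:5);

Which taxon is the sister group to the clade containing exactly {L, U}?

The clade containing exactly {L, U} attaches to the tree at the node subtending ((L,U),A).
The other lineage descending from that same node — the sister group — is the single tip A.

A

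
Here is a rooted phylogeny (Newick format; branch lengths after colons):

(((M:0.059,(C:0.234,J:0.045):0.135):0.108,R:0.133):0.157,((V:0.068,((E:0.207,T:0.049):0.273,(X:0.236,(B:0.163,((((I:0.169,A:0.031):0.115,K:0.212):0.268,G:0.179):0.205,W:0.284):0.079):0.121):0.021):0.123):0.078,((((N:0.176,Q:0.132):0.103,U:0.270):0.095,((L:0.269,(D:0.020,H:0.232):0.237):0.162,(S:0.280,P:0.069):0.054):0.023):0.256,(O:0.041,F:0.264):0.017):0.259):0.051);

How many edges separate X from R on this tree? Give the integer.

The MRCA of X and R is the root of the tree.
From X up to that node: 5 branches. From R up to the same node: 2 branches. Total: 5 + 2 = 7.

7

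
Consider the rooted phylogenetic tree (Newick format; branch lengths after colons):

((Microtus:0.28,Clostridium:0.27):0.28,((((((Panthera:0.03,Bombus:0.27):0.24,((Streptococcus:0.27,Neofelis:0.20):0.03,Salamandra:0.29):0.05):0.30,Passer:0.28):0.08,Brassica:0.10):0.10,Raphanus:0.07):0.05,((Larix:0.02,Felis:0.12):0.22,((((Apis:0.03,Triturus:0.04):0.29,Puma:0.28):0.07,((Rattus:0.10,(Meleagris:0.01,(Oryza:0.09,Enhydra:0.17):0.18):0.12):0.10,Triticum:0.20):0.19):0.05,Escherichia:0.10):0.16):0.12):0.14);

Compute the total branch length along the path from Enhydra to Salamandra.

The path runs Enhydra → … → MRCA → … → Salamandra; the MRCA is the node subtending ((((((Panthera,Bombus),((Streptococcus,Neofelis),Salamandra)),Passer),Brassica),Raphanus),((Larix,Felis),((((Apis,Triturus),Puma),((Rattus,(Meleagris,(Oryza,Enhydra))),Triticum)),Escherichia))).
Branch lengths along that path: 0.17 + 0.18 + 0.12 + 0.10 + 0.19 + 0.05 + 0.16 + 0.12 + 0.05 + 0.10 + 0.08 + 0.30 + 0.05 + 0.29 = 1.96.

1.96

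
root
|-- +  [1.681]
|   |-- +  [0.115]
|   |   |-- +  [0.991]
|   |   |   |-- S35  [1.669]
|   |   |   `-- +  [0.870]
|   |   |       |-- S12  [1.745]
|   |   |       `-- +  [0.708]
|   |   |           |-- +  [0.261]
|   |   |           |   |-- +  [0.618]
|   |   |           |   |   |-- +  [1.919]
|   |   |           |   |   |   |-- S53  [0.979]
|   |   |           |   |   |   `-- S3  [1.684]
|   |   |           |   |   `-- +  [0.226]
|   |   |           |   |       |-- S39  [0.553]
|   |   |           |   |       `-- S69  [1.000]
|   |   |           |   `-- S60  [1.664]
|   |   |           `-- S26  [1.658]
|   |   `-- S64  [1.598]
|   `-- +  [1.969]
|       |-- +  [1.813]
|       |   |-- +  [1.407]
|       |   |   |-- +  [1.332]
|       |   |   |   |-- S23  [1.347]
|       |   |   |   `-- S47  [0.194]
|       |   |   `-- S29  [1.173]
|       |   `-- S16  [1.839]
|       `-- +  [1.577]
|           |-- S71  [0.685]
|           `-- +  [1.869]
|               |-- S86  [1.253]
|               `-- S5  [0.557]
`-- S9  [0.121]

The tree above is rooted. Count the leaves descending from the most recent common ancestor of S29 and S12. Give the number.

16

The MRCA of S29 and S12 is the node subtending (((S35,(S12,((((S53,S3),(S39,S69)),S60),S26))),S64),((((S23,S47),S29),S16),(S71,(S86,S5)))).
That clade contains 16 terminal taxa: S12, S16, S23, S26, S29, S3, S35, S39, S47, S5, S53, S60, S64, S69, S71, S86.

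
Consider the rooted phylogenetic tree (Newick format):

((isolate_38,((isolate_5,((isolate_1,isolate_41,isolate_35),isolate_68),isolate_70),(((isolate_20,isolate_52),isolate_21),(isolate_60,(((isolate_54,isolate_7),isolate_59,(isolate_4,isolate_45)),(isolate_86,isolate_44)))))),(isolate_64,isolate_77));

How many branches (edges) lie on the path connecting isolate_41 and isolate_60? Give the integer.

7

The MRCA of isolate_41 and isolate_60 is the node subtending ((isolate_5,((isolate_1,isolate_41,isolate_35),isolate_68),isolate_70),(((isolate_20,isolate_52),isolate_21),(isolate_60,(((isolate_54,isolate_7),isolate_59,(isolate_4,isolate_45)),(isolate_86,isolate_44))))).
From isolate_41 up to that node: 4 branches. From isolate_60 up to the same node: 3 branches. Total: 4 + 3 = 7.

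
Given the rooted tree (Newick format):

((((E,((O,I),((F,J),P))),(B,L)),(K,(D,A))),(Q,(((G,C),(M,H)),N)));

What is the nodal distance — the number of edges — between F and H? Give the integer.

The MRCA of F and H is the root of the tree.
From F up to that node: 7 branches. From H up to the same node: 5 branches. Total: 7 + 5 = 12.

12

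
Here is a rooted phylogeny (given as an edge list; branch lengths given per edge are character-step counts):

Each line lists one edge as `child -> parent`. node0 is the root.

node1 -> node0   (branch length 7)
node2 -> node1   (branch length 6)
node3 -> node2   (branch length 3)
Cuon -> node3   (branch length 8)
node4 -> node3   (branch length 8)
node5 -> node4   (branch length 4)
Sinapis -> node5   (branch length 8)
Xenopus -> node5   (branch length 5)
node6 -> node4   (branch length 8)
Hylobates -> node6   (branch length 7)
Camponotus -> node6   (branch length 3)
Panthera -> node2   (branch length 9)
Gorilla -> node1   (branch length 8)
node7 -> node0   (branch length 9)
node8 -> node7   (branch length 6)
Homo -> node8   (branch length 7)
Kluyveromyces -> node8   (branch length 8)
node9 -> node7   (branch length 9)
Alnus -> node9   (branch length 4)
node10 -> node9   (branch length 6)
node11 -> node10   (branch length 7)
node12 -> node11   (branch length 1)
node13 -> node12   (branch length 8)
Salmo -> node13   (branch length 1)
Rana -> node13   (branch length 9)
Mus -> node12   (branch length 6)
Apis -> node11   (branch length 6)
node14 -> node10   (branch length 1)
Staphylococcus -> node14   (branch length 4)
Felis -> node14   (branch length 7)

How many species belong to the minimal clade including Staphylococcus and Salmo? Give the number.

6

The MRCA of Staphylococcus and Salmo is the node subtending ((((Salmo,Rana),Mus),Apis),(Staphylococcus,Felis)).
That clade contains 6 terminal taxa: Apis, Felis, Mus, Rana, Salmo, Staphylococcus.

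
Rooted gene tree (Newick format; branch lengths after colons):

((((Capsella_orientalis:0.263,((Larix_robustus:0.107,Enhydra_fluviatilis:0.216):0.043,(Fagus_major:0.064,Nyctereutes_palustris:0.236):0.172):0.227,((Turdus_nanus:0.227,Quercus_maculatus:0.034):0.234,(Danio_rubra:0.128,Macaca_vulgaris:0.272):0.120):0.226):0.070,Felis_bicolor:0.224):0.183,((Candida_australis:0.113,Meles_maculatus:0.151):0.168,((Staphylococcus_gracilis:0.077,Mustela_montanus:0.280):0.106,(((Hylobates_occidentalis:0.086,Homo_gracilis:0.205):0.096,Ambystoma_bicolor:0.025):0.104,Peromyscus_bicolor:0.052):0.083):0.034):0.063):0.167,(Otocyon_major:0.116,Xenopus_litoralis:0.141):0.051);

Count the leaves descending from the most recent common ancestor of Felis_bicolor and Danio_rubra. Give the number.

The MRCA of Felis_bicolor and Danio_rubra is the node subtending ((Capsella_orientalis,((Larix_robustus,Enhydra_fluviatilis),(Fagus_major,Nyctereutes_palustris)),((Turdus_nanus,Quercus_maculatus),(Danio_rubra,Macaca_vulgaris))),Felis_bicolor).
That clade contains 10 terminal taxa: Capsella_orientalis, Danio_rubra, Enhydra_fluviatilis, Fagus_major, Felis_bicolor, Larix_robustus, Macaca_vulgaris, Nyctereutes_palustris, Quercus_maculatus, Turdus_nanus.

10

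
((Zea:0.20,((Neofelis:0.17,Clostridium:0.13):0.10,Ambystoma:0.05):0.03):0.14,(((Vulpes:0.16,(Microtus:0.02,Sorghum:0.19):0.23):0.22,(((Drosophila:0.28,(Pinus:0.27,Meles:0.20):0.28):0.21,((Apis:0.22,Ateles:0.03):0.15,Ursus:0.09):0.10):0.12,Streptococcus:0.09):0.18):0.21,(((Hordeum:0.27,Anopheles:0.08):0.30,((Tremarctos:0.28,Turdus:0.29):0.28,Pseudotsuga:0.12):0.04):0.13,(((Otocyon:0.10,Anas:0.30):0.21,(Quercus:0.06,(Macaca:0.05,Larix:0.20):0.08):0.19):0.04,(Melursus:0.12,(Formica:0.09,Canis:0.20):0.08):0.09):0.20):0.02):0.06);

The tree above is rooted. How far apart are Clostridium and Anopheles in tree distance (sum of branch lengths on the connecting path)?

The path runs Clostridium → … → MRCA → … → Anopheles; the MRCA is the root of the tree.
Branch lengths along that path: 0.13 + 0.10 + 0.03 + 0.14 + 0.06 + 0.02 + 0.13 + 0.30 + 0.08 = 0.99.

0.99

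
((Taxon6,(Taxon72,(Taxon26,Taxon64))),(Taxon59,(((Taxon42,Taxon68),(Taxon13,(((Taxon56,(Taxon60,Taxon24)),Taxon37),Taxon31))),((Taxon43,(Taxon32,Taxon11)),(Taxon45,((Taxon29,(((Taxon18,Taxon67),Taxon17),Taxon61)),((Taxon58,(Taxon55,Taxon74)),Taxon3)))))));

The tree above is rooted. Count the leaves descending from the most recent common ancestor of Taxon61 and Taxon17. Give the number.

4

The MRCA of Taxon61 and Taxon17 is the node subtending (((Taxon18,Taxon67),Taxon17),Taxon61).
That clade contains 4 terminal taxa: Taxon17, Taxon18, Taxon61, Taxon67.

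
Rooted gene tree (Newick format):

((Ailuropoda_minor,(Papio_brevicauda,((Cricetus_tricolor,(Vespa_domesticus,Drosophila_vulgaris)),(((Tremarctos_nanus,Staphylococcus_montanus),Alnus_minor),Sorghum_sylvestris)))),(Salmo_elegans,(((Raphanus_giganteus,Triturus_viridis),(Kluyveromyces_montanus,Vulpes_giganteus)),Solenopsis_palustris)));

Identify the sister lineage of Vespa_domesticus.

Vespa_domesticus attaches to the tree at the node subtending (Vespa_domesticus,Drosophila_vulgaris).
The other lineage descending from that same node — the sister group — is the single tip Drosophila_vulgaris.

Drosophila_vulgaris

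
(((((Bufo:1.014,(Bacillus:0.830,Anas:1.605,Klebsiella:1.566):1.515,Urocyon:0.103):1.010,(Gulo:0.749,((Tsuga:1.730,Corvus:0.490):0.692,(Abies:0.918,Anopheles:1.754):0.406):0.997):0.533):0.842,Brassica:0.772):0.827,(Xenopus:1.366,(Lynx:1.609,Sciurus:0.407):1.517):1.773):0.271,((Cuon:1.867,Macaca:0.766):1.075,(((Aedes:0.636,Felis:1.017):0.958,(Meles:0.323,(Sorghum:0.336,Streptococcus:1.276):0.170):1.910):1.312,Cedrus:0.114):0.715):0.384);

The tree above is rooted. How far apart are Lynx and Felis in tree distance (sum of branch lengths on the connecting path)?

9.556

The path runs Lynx → … → MRCA → … → Felis; the MRCA is the root of the tree.
Branch lengths along that path: 1.609 + 1.517 + 1.773 + 0.271 + 0.384 + 0.715 + 1.312 + 0.958 + 1.017 = 9.556.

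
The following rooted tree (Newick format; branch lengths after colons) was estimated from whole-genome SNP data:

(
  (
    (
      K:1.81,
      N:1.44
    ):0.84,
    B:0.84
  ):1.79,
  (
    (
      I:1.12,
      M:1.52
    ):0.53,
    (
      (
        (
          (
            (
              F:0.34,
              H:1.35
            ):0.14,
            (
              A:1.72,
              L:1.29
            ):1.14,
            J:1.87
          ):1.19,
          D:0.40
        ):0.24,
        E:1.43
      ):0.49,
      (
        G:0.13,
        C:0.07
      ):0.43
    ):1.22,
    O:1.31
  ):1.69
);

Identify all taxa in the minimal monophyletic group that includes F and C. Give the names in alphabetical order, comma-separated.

A, C, D, E, F, G, H, J, L

Tracing F: it sits inside (F,H).
Tracing C: it sits inside (G,C).
The smallest clade enclosing both is (((((F,H),(A,L),J),D),E),(G,C)); the answer is its 9 terminal taxa in alphabetical order.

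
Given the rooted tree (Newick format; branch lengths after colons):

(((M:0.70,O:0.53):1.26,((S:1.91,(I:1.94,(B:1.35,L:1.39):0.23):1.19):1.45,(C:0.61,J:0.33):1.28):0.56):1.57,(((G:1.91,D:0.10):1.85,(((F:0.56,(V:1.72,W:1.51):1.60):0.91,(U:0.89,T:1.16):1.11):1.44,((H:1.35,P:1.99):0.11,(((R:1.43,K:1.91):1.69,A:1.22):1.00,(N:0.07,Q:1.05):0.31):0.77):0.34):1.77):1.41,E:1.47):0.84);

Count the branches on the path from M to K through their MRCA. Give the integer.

The MRCA of M and K is the root of the tree.
From M up to that node: 3 branches. From K up to the same node: 8 branches. Total: 3 + 8 = 11.

11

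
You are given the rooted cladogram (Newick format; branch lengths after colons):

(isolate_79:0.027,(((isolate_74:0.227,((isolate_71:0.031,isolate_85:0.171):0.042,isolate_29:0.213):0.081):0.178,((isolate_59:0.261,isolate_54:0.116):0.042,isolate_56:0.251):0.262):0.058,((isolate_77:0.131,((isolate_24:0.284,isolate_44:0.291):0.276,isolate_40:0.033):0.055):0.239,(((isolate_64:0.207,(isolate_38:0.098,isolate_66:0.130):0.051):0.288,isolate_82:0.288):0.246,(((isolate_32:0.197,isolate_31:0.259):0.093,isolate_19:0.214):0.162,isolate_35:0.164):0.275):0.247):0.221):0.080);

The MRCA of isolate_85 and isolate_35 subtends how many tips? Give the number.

The MRCA of isolate_85 and isolate_35 is the node subtending (((isolate_74,((isolate_71,isolate_85),isolate_29)),((isolate_59,isolate_54),isolate_56)),((isolate_77,((isolate_24,isolate_44),isolate_40)),(((isolate_64,(isolate_38,isolate_66)),isolate_82),(((isolate_32,isolate_31),isolate_19),isolate_35)))).
That clade contains 19 terminal taxa: isolate_19, isolate_24, isolate_29, isolate_31, isolate_32, isolate_35, isolate_38, isolate_40, isolate_44, isolate_54, isolate_56, isolate_59, isolate_64, isolate_66, isolate_71, isolate_74, isolate_77, isolate_82, isolate_85.

19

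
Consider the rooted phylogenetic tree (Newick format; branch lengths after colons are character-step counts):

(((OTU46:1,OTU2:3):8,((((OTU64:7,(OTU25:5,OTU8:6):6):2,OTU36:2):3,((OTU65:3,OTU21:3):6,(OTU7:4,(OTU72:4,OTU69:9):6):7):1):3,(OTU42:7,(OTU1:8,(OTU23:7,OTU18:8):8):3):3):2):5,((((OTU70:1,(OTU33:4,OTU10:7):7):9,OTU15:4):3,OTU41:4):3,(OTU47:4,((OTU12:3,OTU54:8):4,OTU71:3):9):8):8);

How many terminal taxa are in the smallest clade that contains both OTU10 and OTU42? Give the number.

The MRCA of OTU10 and OTU42 is the root, so the clade is the entire tree.
That clade contains 24 terminal taxa: OTU1, OTU10, OTU12, OTU15, OTU18, OTU2, OTU21, OTU23, OTU25, OTU33, OTU36, OTU41, OTU42, OTU46, OTU47, OTU54, OTU64, OTU65, OTU69, OTU7, OTU70, OTU71, OTU72, OTU8.

24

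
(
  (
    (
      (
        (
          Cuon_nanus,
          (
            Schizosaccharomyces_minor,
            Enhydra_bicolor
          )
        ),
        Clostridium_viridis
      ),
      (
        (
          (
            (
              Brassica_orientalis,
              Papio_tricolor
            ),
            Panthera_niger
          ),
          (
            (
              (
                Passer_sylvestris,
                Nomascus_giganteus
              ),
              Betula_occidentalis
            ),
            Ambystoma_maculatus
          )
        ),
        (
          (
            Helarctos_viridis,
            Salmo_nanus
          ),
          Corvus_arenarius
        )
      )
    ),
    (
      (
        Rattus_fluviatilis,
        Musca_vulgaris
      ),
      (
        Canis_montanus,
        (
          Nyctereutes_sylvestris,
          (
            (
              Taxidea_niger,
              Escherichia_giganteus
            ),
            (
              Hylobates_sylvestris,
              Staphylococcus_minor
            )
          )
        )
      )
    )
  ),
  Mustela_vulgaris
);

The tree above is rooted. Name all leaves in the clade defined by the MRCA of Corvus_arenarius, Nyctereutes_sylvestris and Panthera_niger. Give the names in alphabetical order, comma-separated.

Ambystoma_maculatus, Betula_occidentalis, Brassica_orientalis, Canis_montanus, Clostridium_viridis, Corvus_arenarius, Cuon_nanus, Enhydra_bicolor, Escherichia_giganteus, Helarctos_viridis, Hylobates_sylvestris, Musca_vulgaris, Nomascus_giganteus, Nyctereutes_sylvestris, Panthera_niger, Papio_tricolor, Passer_sylvestris, Rattus_fluviatilis, Salmo_nanus, Schizosaccharomyces_minor, Staphylococcus_minor, Taxidea_niger

Tracing Corvus_arenarius: it sits inside ((Helarctos_viridis,Salmo_nanus),Corvus_arenarius).
Tracing Nyctereutes_sylvestris: it sits inside (Nyctereutes_sylvestris,((Taxidea_niger,Escherichia_giganteus),(Hylobates_sylvestris,Staphylococcus_minor))).
Tracing Panthera_niger: it sits inside ((Brassica_orientalis,Papio_tricolor),Panthera_niger).
The smallest clade enclosing all 3 is ((((Cuon_nanus,(Schizosaccharomyces_minor,Enhydra_bicolor)),Clostridium_viridis),((((Brassica_orientalis,Papio_tricolor),Panthera_niger),(((Passer_sylvestris,Nomascus_giganteus),Betula_occidentalis),Ambystoma_maculatus)),((Helarctos_viridis,Salmo_nanus),Corvus_arenarius))),((Rattus_fluviatilis,Musca_vulgaris),(Canis_montanus,(Nyctereutes_sylvestris,((Taxidea_niger,Escherichia_giganteus),(Hylobates_sylvestris,Staphylococcus_minor)))))); the answer is its 22 terminal taxa in alphabetical order.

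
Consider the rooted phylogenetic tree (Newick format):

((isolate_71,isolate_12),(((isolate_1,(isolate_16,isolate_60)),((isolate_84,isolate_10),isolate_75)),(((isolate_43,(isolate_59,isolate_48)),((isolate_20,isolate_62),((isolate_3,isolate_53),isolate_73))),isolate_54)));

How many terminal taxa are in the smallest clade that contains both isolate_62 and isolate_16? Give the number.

The MRCA of isolate_62 and isolate_16 is the node subtending (((isolate_1,(isolate_16,isolate_60)),((isolate_84,isolate_10),isolate_75)),(((isolate_43,(isolate_59,isolate_48)),((isolate_20,isolate_62),((isolate_3,isolate_53),isolate_73))),isolate_54)).
That clade contains 15 terminal taxa: isolate_1, isolate_10, isolate_16, isolate_20, isolate_3, isolate_43, isolate_48, isolate_53, isolate_54, isolate_59, isolate_60, isolate_62, isolate_73, isolate_75, isolate_84.

15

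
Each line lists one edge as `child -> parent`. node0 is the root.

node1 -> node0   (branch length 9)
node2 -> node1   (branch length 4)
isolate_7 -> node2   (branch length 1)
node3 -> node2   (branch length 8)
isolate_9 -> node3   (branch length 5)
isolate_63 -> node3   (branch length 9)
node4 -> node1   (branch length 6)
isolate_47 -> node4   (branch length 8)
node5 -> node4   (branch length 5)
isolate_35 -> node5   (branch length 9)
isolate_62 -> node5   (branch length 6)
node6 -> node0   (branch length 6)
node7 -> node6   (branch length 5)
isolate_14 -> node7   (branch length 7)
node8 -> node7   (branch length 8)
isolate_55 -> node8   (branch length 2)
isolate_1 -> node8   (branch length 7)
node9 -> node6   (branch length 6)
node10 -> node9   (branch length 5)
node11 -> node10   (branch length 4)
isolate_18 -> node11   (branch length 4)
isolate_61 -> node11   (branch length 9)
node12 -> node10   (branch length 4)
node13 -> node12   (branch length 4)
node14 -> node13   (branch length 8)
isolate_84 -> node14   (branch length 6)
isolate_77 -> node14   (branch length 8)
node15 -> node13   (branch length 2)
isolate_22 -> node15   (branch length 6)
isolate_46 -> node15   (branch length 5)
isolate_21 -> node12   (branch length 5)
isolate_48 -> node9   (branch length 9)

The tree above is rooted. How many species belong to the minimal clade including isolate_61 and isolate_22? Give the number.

The MRCA of isolate_61 and isolate_22 is the node subtending ((isolate_18,isolate_61),(((isolate_84,isolate_77),(isolate_22,isolate_46)),isolate_21)).
That clade contains 7 terminal taxa: isolate_18, isolate_21, isolate_22, isolate_46, isolate_61, isolate_77, isolate_84.

7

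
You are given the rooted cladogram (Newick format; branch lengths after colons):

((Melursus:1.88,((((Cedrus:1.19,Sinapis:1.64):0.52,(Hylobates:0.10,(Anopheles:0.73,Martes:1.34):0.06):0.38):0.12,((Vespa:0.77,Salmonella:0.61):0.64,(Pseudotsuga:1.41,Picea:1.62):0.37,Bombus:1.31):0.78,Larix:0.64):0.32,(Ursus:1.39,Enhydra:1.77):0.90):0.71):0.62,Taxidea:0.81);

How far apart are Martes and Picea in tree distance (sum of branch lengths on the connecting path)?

The path runs Martes → … → MRCA → … → Picea; the MRCA is the node subtending (((Cedrus,Sinapis),(Hylobates,(Anopheles,Martes))),((Vespa,Salmonella),(Pseudotsuga,Picea),Bombus),Larix).
Branch lengths along that path: 1.34 + 0.06 + 0.38 + 0.12 + 0.78 + 0.37 + 1.62 = 4.67.

4.67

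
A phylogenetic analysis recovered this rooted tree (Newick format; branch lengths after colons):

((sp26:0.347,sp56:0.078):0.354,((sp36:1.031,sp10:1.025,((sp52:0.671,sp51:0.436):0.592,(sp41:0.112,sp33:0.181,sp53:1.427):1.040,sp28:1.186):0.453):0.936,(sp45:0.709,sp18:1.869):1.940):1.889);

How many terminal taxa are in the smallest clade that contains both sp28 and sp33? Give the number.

The MRCA of sp28 and sp33 is the node subtending ((sp52,sp51),(sp41,sp33,sp53),sp28).
That clade contains 6 terminal taxa: sp28, sp33, sp41, sp51, sp52, sp53.

6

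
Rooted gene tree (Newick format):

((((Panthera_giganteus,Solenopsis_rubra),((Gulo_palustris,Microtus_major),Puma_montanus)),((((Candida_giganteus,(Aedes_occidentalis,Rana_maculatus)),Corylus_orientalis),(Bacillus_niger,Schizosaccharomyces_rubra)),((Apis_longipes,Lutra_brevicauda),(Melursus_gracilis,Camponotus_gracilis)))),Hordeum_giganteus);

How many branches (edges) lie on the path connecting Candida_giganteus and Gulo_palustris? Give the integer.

The MRCA of Candida_giganteus and Gulo_palustris is the node subtending (((Panthera_giganteus,Solenopsis_rubra),((Gulo_palustris,Microtus_major),Puma_montanus)),((((Candida_giganteus,(Aedes_occidentalis,Rana_maculatus)),Corylus_orientalis),(Bacillus_niger,Schizosaccharomyces_rubra)),((Apis_longipes,Lutra_brevicauda),(Melursus_gracilis,Camponotus_gracilis)))).
From Candida_giganteus up to that node: 5 branches. From Gulo_palustris up to the same node: 4 branches. Total: 5 + 4 = 9.

9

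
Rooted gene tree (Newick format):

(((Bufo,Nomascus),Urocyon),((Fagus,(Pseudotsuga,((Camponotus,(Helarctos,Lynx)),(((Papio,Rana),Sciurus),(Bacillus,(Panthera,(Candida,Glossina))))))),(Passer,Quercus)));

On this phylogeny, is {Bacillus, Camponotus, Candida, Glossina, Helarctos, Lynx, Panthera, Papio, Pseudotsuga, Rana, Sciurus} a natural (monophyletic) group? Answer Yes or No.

The most recent common ancestor of these taxa subtends (Pseudotsuga,((Camponotus,(Helarctos,Lynx)),(((Papio,Rana),Sciurus),(Bacillus,(Panthera,(Candida,Glossina)))))).
That clade has exactly 11 tips — every listed taxon and nothing else — so the group is monophyletic.

Yes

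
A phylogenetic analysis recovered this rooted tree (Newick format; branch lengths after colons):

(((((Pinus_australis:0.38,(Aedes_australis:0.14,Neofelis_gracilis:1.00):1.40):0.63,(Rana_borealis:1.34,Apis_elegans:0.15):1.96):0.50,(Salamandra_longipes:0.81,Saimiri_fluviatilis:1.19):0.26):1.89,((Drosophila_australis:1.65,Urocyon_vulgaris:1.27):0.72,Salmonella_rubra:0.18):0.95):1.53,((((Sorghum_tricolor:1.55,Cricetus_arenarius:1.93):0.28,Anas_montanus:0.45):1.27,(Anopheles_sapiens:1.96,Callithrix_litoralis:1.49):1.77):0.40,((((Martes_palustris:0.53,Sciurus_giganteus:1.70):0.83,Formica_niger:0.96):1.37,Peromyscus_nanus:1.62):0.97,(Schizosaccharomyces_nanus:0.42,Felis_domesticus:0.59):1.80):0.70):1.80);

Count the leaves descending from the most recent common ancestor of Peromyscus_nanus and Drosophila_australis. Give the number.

The MRCA of Peromyscus_nanus and Drosophila_australis is the root, so the clade is the entire tree.
That clade contains 21 terminal taxa: Aedes_australis, Anas_montanus, Anopheles_sapiens, Apis_elegans, Callithrix_litoralis, Cricetus_arenarius, Drosophila_australis, Felis_domesticus, Formica_niger, Martes_palustris, Neofelis_gracilis, Peromyscus_nanus, Pinus_australis, Rana_borealis, Saimiri_fluviatilis, Salamandra_longipes, Salmonella_rubra, Schizosaccharomyces_nanus, Sciurus_giganteus, Sorghum_tricolor, Urocyon_vulgaris.

21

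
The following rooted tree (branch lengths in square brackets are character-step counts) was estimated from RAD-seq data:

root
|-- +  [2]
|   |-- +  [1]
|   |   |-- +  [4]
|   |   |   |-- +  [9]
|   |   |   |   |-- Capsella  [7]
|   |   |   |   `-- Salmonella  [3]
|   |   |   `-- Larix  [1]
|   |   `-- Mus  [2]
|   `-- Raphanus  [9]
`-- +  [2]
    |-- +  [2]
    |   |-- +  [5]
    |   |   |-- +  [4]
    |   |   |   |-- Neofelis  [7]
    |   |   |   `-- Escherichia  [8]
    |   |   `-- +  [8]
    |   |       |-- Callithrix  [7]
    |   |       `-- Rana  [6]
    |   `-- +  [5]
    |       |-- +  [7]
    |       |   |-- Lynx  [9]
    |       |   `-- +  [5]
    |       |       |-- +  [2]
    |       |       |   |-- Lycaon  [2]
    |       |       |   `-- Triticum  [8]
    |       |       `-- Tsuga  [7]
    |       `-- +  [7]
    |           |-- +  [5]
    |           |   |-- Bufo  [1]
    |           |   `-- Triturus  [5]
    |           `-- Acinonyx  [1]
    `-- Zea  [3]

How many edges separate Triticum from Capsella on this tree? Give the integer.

The MRCA of Triticum and Capsella is the root of the tree.
From Triticum up to that node: 7 branches. From Capsella up to the same node: 5 branches. Total: 7 + 5 = 12.

12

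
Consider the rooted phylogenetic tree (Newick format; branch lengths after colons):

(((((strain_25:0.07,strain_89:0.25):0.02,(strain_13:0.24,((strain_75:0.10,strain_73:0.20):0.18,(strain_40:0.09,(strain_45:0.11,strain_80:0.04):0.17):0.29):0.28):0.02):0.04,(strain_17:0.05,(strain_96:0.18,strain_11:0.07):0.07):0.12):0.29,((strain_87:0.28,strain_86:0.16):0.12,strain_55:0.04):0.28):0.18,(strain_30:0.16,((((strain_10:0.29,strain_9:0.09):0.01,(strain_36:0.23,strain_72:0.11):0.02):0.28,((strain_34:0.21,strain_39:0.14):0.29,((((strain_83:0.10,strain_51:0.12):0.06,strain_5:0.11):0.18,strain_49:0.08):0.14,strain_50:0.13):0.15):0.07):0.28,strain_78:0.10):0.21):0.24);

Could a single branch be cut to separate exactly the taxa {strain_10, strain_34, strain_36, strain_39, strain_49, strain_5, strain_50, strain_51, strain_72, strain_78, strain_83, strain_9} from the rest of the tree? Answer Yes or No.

The most recent common ancestor of these taxa subtends ((((strain_10,strain_9),(strain_36,strain_72)),((strain_34,strain_39),((((strain_83,strain_51),strain_5),strain_49),strain_50))),strain_78).
That clade has exactly 12 tips — every listed taxon and nothing else — so the group is monophyletic.

Yes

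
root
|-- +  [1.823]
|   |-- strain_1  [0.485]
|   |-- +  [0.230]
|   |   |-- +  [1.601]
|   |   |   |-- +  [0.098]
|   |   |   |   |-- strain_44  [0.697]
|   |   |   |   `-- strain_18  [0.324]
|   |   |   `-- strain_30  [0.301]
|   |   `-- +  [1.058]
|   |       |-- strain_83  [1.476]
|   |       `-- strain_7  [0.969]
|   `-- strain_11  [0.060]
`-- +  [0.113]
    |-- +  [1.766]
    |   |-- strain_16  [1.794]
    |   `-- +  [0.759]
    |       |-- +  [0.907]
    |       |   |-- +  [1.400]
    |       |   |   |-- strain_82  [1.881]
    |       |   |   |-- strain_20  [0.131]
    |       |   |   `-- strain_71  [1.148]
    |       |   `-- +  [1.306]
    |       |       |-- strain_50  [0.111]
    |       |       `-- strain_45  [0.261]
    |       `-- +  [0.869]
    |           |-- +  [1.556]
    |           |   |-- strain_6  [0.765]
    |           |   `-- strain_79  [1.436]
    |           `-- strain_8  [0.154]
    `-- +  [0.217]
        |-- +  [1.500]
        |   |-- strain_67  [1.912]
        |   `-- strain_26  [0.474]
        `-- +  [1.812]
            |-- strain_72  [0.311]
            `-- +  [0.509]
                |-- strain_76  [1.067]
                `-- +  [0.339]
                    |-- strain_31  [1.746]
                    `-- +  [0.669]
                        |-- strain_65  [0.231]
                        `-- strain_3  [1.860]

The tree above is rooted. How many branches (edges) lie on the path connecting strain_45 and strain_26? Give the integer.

The MRCA of strain_45 and strain_26 is the node subtending ((strain_16,(((strain_82,strain_20,strain_71),(strain_50,strain_45)),((strain_6,strain_79),strain_8))),((strain_67,strain_26),(strain_72,(strain_76,(strain_31,(strain_65,strain_3)))))).
From strain_45 up to that node: 5 branches. From strain_26 up to the same node: 3 branches. Total: 5 + 3 = 8.

8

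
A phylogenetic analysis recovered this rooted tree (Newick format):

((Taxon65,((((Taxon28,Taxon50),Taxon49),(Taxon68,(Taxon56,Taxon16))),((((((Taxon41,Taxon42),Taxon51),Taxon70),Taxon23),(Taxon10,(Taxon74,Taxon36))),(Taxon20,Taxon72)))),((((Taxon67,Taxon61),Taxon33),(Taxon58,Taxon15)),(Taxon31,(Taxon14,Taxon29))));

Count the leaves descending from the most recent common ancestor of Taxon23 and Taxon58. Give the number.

The MRCA of Taxon23 and Taxon58 is the root, so the clade is the entire tree.
That clade contains 25 terminal taxa: Taxon10, Taxon14, Taxon15, Taxon16, Taxon20, Taxon23, Taxon28, Taxon29, Taxon31, Taxon33, Taxon36, Taxon41, Taxon42, Taxon49, Taxon50, Taxon51, Taxon56, Taxon58, Taxon61, Taxon65, Taxon67, Taxon68, Taxon70, Taxon72, Taxon74.

25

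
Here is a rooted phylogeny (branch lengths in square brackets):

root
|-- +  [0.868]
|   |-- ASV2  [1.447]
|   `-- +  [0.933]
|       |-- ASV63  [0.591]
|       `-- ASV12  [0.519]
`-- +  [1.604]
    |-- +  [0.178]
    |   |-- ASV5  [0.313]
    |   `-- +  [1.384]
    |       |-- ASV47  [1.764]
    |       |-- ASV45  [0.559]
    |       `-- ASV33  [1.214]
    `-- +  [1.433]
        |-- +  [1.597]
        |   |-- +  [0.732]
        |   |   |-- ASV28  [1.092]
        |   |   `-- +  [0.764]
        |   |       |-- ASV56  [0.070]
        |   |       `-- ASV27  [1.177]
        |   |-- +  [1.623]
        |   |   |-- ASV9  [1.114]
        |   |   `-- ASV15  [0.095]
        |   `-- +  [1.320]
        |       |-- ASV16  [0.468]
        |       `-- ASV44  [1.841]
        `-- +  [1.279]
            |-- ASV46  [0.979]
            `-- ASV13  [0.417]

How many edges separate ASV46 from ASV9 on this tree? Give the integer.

The MRCA of ASV46 and ASV9 is the node subtending (((ASV28,(ASV56,ASV27)),(ASV9,ASV15),(ASV16,ASV44)),(ASV46,ASV13)).
From ASV46 up to that node: 2 branches. From ASV9 up to the same node: 3 branches. Total: 2 + 3 = 5.

5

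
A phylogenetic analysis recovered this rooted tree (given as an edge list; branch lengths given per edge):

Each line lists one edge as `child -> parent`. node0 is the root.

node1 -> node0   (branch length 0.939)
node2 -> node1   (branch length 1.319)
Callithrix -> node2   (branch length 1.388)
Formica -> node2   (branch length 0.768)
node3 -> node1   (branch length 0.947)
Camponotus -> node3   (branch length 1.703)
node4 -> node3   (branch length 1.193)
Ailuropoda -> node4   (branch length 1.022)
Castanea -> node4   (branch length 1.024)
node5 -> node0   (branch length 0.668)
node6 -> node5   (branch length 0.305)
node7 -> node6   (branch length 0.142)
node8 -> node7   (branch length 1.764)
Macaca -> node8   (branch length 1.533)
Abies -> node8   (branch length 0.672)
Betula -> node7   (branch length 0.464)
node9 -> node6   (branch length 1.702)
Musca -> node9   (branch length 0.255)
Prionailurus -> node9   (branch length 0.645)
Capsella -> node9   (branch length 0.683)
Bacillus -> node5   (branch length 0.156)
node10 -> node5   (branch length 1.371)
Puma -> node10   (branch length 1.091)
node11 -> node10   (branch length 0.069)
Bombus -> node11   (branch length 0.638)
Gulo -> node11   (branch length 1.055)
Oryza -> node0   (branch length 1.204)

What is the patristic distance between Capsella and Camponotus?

The path runs Capsella → … → MRCA → … → Camponotus; the MRCA is the root of the tree.
Branch lengths along that path: 0.683 + 1.702 + 0.305 + 0.668 + 0.939 + 0.947 + 1.703 = 6.947.

6.947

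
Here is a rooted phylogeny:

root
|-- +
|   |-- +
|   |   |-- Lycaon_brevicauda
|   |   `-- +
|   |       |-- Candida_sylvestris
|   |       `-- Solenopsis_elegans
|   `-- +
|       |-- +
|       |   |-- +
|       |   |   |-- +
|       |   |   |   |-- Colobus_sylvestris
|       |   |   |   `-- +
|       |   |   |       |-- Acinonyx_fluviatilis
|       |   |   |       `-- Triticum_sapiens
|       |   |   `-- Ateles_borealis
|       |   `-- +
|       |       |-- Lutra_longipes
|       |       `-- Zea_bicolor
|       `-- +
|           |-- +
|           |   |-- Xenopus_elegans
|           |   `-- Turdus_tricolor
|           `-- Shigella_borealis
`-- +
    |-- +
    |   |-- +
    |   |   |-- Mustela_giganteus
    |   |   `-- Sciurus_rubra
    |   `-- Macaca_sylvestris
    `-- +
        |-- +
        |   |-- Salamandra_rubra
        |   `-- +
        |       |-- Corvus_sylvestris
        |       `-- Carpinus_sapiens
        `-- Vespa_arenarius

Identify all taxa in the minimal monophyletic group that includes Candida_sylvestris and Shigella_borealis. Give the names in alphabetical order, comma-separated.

Tracing Candida_sylvestris: it sits inside (Candida_sylvestris,Solenopsis_elegans).
Tracing Shigella_borealis: it sits inside ((Xenopus_elegans,Turdus_tricolor),Shigella_borealis).
The smallest clade enclosing both is ((Lycaon_brevicauda,(Candida_sylvestris,Solenopsis_elegans)),((((Colobus_sylvestris,(Acinonyx_fluviatilis,Triticum_sapiens)),Ateles_borealis),(Lutra_longipes,Zea_bicolor)),((Xenopus_elegans,Turdus_tricolor),Shigella_borealis))); the answer is its 12 terminal taxa in alphabetical order.

Acinonyx_fluviatilis, Ateles_borealis, Candida_sylvestris, Colobus_sylvestris, Lutra_longipes, Lycaon_brevicauda, Shigella_borealis, Solenopsis_elegans, Triticum_sapiens, Turdus_tricolor, Xenopus_elegans, Zea_bicolor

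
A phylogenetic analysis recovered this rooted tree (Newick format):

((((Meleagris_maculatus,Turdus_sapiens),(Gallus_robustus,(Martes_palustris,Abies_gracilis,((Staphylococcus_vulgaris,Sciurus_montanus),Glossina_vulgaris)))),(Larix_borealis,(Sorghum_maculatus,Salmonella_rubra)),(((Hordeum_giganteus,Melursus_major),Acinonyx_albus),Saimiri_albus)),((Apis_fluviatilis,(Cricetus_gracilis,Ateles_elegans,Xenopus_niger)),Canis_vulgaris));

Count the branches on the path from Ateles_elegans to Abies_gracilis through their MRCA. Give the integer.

9

The MRCA of Ateles_elegans and Abies_gracilis is the root of the tree.
From Ateles_elegans up to that node: 4 branches. From Abies_gracilis up to the same node: 5 branches. Total: 4 + 5 = 9.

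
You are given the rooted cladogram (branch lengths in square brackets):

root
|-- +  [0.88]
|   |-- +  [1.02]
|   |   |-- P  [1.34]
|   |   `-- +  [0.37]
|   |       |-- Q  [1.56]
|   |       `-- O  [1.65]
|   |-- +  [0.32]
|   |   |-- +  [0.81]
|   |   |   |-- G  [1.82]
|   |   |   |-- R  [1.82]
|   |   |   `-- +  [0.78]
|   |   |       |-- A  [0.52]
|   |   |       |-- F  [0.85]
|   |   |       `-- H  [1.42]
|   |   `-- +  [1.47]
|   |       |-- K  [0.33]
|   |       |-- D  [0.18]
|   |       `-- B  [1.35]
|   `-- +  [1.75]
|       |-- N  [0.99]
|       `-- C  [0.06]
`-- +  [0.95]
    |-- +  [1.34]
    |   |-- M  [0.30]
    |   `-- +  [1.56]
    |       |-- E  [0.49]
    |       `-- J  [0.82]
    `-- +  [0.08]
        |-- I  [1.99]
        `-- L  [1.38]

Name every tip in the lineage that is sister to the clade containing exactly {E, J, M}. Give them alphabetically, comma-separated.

I, L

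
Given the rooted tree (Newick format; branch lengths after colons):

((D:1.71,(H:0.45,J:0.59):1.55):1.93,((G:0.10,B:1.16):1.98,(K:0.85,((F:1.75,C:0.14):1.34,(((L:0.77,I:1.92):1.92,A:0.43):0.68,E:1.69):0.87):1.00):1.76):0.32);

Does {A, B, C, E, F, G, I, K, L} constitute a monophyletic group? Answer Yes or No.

The most recent common ancestor of these taxa subtends ((G,B),(K,((F,C),(((L,I),A),E)))).
That clade has exactly 9 tips — every listed taxon and nothing else — so the group is monophyletic.

Yes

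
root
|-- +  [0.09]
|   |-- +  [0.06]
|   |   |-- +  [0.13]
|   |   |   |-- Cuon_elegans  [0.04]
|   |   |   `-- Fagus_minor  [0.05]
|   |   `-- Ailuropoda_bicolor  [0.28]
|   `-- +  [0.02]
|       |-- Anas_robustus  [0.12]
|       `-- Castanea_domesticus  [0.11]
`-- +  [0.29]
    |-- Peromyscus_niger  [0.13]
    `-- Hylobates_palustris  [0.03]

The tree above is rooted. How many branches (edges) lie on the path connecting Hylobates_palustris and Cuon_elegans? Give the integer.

The MRCA of Hylobates_palustris and Cuon_elegans is the root of the tree.
From Hylobates_palustris up to that node: 2 branches. From Cuon_elegans up to the same node: 4 branches. Total: 2 + 4 = 6.

6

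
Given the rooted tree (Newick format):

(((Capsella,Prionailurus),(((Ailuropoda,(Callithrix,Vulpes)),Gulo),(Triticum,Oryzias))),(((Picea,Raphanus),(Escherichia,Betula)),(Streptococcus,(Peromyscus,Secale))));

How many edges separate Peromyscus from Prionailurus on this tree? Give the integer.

7

The MRCA of Peromyscus and Prionailurus is the root of the tree.
From Peromyscus up to that node: 4 branches. From Prionailurus up to the same node: 3 branches. Total: 4 + 3 = 7.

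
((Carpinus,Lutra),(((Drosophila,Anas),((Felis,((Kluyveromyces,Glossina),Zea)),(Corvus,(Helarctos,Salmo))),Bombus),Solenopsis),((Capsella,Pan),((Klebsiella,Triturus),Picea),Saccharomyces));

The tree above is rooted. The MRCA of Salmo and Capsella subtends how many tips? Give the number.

19

The MRCA of Salmo and Capsella is the root, so the clade is the entire tree.
That clade contains 19 terminal taxa: Anas, Bombus, Capsella, Carpinus, Corvus, Drosophila, Felis, Glossina, Helarctos, Klebsiella, Kluyveromyces, Lutra, Pan, Picea, Saccharomyces, Salmo, Solenopsis, Triturus, Zea.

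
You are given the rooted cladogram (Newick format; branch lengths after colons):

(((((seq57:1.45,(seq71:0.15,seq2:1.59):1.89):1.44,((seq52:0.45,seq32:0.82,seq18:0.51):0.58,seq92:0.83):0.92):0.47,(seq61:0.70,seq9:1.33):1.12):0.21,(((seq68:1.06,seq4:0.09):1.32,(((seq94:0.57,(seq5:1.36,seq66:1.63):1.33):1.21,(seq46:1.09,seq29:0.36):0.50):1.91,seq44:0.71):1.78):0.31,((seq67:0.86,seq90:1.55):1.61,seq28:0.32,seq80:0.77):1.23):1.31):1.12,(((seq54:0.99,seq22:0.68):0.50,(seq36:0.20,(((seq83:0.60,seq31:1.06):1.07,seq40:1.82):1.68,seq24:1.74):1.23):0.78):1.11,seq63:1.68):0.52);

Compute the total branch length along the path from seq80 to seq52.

5.94

The path runs seq80 → … → MRCA → … → seq52; the MRCA is the node subtending ((((seq57,(seq71,seq2)),((seq52,seq32,seq18),seq92)),(seq61,seq9)),(((seq68,seq4),(((seq94,(seq5,seq66)),(seq46,seq29)),seq44)),((seq67,seq90),seq28,seq80))).
Branch lengths along that path: 0.77 + 1.23 + 1.31 + 0.21 + 0.47 + 0.92 + 0.58 + 0.45 = 5.94.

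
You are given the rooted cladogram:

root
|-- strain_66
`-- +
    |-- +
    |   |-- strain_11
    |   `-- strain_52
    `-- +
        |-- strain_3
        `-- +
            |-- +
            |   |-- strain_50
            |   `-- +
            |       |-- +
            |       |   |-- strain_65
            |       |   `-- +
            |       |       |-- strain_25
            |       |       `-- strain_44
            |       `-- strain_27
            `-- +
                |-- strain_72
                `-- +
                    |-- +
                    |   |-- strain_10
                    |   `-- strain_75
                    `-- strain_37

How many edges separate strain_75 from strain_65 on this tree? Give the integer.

8

The MRCA of strain_75 and strain_65 is the node subtending ((strain_50,((strain_65,(strain_25,strain_44)),strain_27)),(strain_72,((strain_10,strain_75),strain_37))).
From strain_75 up to that node: 4 branches. From strain_65 up to the same node: 4 branches. Total: 4 + 4 = 8.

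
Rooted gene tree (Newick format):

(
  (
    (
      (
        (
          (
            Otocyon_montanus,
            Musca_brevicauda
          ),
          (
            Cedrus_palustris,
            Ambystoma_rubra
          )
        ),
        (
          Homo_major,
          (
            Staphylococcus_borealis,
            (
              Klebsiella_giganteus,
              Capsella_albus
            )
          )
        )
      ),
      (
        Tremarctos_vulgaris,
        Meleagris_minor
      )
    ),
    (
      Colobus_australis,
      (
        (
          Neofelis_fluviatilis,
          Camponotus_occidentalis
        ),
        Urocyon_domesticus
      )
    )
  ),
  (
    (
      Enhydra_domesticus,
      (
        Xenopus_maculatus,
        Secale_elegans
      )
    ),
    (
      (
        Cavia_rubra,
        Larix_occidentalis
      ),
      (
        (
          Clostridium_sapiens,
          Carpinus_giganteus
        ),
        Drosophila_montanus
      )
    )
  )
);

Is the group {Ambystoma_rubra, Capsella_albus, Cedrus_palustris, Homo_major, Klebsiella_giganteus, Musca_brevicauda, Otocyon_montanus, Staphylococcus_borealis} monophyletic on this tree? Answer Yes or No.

Yes

The most recent common ancestor of these taxa subtends (((Otocyon_montanus,Musca_brevicauda),(Cedrus_palustris,Ambystoma_rubra)),(Homo_major,(Staphylococcus_borealis,(Klebsiella_giganteus,Capsella_albus)))).
That clade has exactly 8 tips — every listed taxon and nothing else — so the group is monophyletic.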